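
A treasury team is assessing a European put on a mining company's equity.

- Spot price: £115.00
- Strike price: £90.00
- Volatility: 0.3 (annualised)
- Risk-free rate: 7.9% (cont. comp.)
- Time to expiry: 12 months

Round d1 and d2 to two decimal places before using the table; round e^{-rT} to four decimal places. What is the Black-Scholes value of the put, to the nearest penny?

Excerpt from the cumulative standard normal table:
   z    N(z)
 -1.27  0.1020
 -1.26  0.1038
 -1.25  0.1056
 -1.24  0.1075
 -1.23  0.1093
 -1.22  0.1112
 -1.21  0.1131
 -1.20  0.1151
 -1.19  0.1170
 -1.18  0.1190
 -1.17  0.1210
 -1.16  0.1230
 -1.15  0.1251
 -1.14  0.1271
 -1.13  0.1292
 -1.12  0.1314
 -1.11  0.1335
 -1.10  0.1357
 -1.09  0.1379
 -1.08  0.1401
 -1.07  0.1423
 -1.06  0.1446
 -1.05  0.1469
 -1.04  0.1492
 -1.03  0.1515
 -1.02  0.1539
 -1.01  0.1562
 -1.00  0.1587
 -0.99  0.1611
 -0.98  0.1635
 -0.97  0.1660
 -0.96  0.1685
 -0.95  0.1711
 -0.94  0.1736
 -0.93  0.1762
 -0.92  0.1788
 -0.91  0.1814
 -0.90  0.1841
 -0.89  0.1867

σ√T = 0.3·√1 = 0.3000
d₁ = [ln(115/90) + (0.079 + ½·0.3²)·1] / (σ√T) = (0.2451 + 0.1240) / 0.3000 = 1.2304 ⇒ 1.23
d₂ = 1.2304 − 0.3000 = 0.9304 ⇒ 0.93
exp(−rT) = exp(−0.079·1) = 0.9240
P = 90·0.9240·N(-0.93) − 115·N(-1.23) = 90·0.9240·0.1762 − 115·0.1093 = 14.6528 − 12.5695 = 2.0833

£2.08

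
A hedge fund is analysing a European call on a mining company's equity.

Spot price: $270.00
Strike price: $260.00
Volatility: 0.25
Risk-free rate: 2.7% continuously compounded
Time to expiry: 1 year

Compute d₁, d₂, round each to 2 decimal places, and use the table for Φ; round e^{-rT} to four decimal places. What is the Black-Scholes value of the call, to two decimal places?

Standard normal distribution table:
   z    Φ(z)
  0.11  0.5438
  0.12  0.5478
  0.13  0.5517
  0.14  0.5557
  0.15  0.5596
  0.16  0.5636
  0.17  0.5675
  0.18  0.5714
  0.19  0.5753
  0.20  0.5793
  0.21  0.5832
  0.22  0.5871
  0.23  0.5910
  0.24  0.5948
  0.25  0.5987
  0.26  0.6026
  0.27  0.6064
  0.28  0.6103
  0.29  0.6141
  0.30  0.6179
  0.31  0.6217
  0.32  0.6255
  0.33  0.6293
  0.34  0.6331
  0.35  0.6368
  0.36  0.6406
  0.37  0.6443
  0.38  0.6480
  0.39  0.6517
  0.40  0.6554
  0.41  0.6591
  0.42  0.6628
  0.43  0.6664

$35.33

σ√T = 0.25 × 1.0000 = 0.2500
d₁ = [ln(270/260) + (0.027 + 0.25²/2)·1] / 0.2500 = [0.0377 + 0.0582] / 0.2500 = 0.3840 which rounds to 0.38
d₂ = d₁ − σ√T = 0.3840 − 0.2500 = 0.1340 which rounds to 0.13
e^(−rT) = e^(−0.027·1) = 0.9734
N(d₁) = N(0.38) = 0.6480;  N(d₂) = N(0.13) = 0.5517
C = 270·0.6480 − 260·0.9734·0.5517 = 174.9600 − 139.6264 = 35.3336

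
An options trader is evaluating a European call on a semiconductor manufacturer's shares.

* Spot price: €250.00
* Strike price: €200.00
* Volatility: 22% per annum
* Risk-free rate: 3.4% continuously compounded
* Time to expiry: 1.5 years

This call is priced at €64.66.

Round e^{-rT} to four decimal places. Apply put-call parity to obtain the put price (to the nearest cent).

€4.72

e^(−rT) = e^(−0.034·1.5) = 0.9503
Put-call parity: C − P = S − K·e^(−rT) = 250 − 200·0.9503 = 250 − 190.0600 = 59.9400
P = C − (C − P) = 64.66 − (59.9400) = 4.7200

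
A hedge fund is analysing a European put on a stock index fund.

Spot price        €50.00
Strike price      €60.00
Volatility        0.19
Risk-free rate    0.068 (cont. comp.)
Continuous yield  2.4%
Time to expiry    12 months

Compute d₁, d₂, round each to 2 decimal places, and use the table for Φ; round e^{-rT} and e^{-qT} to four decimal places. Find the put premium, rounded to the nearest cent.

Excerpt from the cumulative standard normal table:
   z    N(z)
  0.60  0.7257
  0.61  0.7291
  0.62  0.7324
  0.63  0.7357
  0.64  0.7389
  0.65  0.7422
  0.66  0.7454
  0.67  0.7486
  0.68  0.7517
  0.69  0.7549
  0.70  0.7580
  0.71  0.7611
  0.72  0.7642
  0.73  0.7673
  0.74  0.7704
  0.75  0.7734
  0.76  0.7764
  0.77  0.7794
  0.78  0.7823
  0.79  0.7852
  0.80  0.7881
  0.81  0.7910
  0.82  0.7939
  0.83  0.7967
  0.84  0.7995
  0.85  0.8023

T = 1;  σ√T = 0.1900
d₁ = [ln(50/60) + (0.068 − 0.024 + ½·0.19²)·1] / (σ√T) = (-0.1823 + 0.0621) / 0.1900 = -0.6330 which rounds to -0.63
d₂ = -0.6330 − 0.1900 = -0.8230 which rounds to -0.82
exp(−qT) = exp(−0.024·1) = 0.9763;  exp(−rT) = exp(−0.068·1) = 0.9343
N(−d₂) = N(0.82) = 0.7939;  N(−d₁) = N(0.63) = 0.7357
P = 60·0.9343·0.7939 − 50·0.9763·0.7357 = 44.5044 − 35.9132 = 8.5913

€8.59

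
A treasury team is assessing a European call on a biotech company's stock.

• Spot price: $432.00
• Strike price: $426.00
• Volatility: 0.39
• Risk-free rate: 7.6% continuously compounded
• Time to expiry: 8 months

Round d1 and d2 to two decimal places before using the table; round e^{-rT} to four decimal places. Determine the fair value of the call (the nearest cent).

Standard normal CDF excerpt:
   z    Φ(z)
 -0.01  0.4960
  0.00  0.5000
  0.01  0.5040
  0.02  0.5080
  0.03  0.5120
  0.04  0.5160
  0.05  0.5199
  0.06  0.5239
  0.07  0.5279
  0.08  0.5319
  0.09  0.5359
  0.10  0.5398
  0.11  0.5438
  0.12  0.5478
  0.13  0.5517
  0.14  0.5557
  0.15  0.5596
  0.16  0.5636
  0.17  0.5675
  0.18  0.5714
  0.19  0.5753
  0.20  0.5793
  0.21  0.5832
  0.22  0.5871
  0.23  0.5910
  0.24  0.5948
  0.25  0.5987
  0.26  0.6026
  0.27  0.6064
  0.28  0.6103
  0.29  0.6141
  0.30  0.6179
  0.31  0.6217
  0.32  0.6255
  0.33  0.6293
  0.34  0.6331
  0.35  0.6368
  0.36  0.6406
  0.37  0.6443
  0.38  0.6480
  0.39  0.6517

$67.78

T = 0.6667;  σ√T = 0.3184
d₁ = [ln(432/426) + (0.076 + ½·0.39²)·0.6667] / (σ√T) = (0.0140 + 0.1014) / 0.3184 = 0.3623 which rounds to 0.36
d₂ = 0.3623 − 0.3184 = 0.0438 which rounds to 0.04
e^(−rT) = e^(−0.076·0.6667) = 0.9506
N(d₁) = N(0.36) = 0.6406;  N(d₂) = N(0.04) = 0.5160
C = 432·0.6406 − 426·0.9506·0.5160 = 276.7392 − 208.9571 = 67.7821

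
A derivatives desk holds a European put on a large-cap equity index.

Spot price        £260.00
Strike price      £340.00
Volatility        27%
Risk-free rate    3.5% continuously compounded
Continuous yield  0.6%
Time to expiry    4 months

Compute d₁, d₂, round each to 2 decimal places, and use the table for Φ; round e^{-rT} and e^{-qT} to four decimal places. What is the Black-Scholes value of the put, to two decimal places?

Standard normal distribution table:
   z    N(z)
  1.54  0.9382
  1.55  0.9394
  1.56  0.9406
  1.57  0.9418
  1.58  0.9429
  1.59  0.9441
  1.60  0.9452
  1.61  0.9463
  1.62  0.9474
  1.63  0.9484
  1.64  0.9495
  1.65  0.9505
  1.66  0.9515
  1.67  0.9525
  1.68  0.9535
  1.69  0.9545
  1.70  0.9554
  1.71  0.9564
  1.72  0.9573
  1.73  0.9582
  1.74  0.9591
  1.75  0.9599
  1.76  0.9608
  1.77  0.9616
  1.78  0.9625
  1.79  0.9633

σ√T = 0.27 × 0.5774 = 0.1559
d₁ = [ln(260/340) + (0.035 − 0.006 + 0.27²/2)·0.3333] / 0.1559 = [-0.2683 + 0.0218] / 0.1559 = -1.5810 which rounds to -1.58
d₂ = d₁ − σ√T = -1.5810 − 0.1559 = -1.7368 which rounds to -1.74
e^(−qT) = e^(−0.006·0.3333) = 0.9980;  e^(−rT) = e^(−0.035·0.3333) = 0.9884
N(−d₂) = N(1.74) = 0.9591;  N(−d₁) = N(1.58) = 0.9429
P = 340·0.9884·0.9591 − 260·0.9980·0.9429 = 322.3113 − 244.6637 = 77.6476

£77.65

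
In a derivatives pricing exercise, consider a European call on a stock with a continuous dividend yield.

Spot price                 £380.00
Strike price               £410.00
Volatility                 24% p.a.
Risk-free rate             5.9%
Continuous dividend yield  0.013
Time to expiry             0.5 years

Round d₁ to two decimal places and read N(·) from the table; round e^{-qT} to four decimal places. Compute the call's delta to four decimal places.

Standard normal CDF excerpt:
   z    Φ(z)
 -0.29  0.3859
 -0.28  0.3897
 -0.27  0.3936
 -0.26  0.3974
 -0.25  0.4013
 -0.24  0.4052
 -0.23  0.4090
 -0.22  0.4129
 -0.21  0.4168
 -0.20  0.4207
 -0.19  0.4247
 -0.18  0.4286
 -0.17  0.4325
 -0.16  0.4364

σ√T = 0.24·√0.5 = 0.1697
d₁ = [ln(380/410) + (0.059 − 0.013 + ½·0.24²)·0.5] / (σ√T) = (-0.0760 + 0.0374) / 0.1697 = -0.2274 which rounds to -0.23
N(d₁) = N(-0.23) = 0.4090
Δ_call = e^(−qT)·N(d₁) = 0.9935·0.4090 = 0.4063

0.4063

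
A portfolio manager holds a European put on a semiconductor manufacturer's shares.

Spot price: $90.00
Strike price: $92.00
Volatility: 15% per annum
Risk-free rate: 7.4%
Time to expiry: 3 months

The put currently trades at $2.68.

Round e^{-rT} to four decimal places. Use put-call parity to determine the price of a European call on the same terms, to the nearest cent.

$2.36

e^(−rT) = e^(−0.074·0.25) = 0.9817
Put-call parity: C − P = S − K·e^(−rT) = 90 − 92·0.9817 = 90 − 90.3164 = -0.3164
C = P + (C − P) = 2.68 + (-0.3164) = 2.3636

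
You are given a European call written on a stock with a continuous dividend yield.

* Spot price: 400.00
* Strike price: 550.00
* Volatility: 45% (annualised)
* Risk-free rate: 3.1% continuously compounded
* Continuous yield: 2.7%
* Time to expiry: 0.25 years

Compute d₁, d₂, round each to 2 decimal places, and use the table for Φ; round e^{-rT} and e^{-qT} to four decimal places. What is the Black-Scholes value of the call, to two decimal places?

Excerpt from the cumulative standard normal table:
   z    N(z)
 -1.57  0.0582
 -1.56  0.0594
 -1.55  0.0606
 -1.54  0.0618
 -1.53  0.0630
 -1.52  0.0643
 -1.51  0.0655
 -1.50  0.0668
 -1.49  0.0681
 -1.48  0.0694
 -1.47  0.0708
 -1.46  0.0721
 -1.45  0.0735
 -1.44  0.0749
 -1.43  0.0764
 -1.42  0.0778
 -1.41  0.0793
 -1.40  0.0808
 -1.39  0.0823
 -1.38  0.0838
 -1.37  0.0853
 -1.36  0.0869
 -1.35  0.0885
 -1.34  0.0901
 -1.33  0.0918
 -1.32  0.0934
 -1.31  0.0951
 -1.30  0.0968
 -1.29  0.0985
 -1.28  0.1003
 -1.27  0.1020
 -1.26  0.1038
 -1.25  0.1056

3.37

σ√T = 0.45·√0.25 = 0.2250
d₁ = [ln(400/550) + (0.031 − 0.027 + 0.45²/2)·0.25] / 0.2250 = [-0.3185 + 0.0263] / 0.2250 = -1.2984 ⇒ -1.30
d₂ = d₁ − σ√T = -1.2984 − 0.2250 = -1.5234 ⇒ -1.52
exp(−qT) = exp(−0.027·0.25) = 0.9933;  exp(−rT) = exp(−0.031·0.25) = 0.9923
C = 400·0.9933·N(-1.30) − 550·0.9923·N(-1.52) = 400·0.9933·0.0968 − 550·0.9923·0.0643 = 38.4606 − 35.0927 = 3.3679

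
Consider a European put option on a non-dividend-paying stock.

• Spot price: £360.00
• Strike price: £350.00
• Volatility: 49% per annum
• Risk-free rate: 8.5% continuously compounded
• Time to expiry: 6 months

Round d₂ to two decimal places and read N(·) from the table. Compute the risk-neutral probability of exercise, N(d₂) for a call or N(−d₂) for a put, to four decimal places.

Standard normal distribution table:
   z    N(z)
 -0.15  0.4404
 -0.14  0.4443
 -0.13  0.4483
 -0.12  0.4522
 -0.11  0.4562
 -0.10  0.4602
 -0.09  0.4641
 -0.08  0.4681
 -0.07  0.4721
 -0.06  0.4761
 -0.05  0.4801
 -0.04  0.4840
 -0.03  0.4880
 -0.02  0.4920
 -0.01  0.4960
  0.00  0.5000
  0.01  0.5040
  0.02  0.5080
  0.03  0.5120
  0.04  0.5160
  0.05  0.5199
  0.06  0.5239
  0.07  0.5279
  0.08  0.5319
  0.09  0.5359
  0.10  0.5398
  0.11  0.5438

0.4880

T = 0.5;  σ√T = 0.3465
d₁ = [ln(360/350) + (0.085 + ½·0.49²)·0.5] / (σ√T) = (0.0282 + 0.1025) / 0.3465 = 0.3772 → 0.38
d₂ = 0.3772 − 0.3465 = 0.0307 → 0.03
Risk-neutral Pr[S_T < K] = N(−d₂) = N(-0.03) = 0.4880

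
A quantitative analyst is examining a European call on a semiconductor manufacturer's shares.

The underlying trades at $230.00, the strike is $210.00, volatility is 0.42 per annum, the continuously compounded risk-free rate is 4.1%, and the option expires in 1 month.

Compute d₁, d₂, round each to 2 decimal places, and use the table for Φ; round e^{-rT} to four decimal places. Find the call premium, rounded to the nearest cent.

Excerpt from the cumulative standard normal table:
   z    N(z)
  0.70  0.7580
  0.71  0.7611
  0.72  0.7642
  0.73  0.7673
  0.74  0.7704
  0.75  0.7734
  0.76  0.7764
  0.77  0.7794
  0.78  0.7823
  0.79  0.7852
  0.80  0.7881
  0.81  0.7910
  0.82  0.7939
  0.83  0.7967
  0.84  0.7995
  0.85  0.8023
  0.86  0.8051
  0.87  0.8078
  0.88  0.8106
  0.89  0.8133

$23.95

σ√T = 0.42 × 0.2887 = 0.1212
d₁ = [ln(230/210) + (0.041 + ½·0.42²)·0.08333] / (σ√T) = (0.0910 + 0.0108) / 0.1212 = 0.8391 which rounds to 0.84
d₂ = 0.8391 − 0.1212 = 0.7179 which rounds to 0.72
e^(−rT) = e^(−0.041·0.08333) = 0.9966
N(d₁) = N(0.84) = 0.7995;  N(d₂) = N(0.72) = 0.7642
C = 230·0.7995 − 210·0.9966·0.7642 = 183.8850 − 159.9364 = 23.9486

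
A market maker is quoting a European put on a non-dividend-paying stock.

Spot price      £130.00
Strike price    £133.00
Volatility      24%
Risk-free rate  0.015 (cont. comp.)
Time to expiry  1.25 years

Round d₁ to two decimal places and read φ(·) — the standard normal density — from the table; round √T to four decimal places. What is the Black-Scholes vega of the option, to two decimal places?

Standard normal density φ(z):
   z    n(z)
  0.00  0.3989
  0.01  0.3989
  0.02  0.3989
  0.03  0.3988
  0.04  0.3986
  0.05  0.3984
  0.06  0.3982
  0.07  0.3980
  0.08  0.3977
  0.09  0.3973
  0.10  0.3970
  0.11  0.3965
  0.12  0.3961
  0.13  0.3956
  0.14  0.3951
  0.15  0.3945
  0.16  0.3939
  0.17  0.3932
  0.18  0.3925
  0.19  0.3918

57.57

σ√T = 0.24·√1.25 = 0.2683
d₁ = [ln(130/133) + (0.015 + 0.24²/2)·1.25] / 0.2683 = [-0.0228 + 0.0548] / 0.2683 = 0.1190 ⇒ 0.12
√T = √1.25 = 1.1180
φ(d₁) = φ(0.12) = 0.3961
vega = S·φ(d₁)·√T = 130·0.3961·1.1180 = 57.5692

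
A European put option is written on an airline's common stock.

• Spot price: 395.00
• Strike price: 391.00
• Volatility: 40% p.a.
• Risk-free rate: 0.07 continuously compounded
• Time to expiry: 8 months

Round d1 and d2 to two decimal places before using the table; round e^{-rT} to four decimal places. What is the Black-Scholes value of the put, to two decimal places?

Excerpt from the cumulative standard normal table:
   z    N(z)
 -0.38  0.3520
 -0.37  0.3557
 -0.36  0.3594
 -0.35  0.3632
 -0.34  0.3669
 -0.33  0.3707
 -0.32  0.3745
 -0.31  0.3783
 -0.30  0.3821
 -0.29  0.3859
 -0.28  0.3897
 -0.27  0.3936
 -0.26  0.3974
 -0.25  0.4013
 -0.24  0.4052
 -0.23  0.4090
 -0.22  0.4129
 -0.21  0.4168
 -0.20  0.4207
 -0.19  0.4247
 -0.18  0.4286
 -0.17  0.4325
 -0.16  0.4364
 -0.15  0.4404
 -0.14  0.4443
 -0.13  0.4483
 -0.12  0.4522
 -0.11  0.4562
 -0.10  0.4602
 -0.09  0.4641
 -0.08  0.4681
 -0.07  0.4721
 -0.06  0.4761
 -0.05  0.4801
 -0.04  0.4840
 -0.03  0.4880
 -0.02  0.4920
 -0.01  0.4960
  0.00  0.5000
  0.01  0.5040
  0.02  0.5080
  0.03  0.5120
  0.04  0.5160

40.17

T = 0.6667;  σ√T = 0.3266
d₁ = [ln(395/391) + (0.07 + 0.4²/2)·0.6667] / 0.3266 = [0.0102 + 0.1000] / 0.3266 = 0.3374 which rounds to 0.34
d₂ = d₁ − σ√T = 0.3374 − 0.3266 = 0.0108 which rounds to 0.01
e^(−rT) = e^(−0.07·0.6667) = 0.9544
P = 391·0.9544·N(-0.01) − 395·N(-0.34) = 391·0.9544·0.4960 − 395·0.3669 = 185.0925 − 144.9255 = 40.1670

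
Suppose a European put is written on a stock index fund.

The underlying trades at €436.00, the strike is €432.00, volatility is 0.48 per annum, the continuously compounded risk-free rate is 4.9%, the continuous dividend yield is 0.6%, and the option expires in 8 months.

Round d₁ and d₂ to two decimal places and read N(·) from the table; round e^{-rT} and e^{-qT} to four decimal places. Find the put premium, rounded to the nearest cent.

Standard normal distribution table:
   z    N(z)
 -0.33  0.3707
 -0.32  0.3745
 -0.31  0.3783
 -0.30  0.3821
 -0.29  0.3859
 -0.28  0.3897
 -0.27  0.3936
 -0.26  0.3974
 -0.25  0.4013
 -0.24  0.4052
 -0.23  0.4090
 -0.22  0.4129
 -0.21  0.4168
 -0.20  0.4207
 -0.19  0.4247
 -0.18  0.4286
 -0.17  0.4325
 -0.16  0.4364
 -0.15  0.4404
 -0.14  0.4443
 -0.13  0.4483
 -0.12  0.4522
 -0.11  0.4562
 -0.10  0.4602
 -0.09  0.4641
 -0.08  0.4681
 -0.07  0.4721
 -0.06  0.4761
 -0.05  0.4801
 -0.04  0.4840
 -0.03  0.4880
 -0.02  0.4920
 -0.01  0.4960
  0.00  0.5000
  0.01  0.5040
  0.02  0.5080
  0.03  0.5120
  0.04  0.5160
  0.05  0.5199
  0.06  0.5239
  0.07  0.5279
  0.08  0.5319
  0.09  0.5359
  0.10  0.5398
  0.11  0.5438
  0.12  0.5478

€58.13

T = 0.6667;  σ√T = 0.3919
d₁ = [ln(436/432) + (0.049 − 0.006 + 0.48²/2)·0.6667] / 0.3919 = [0.0092 + 0.1055] / 0.3919 = 0.2926 → 0.29
d₂ = d₁ − σ√T = 0.2926 − 0.3919 = -0.0993 → -0.10
e^(−qT) = e^(−0.006·0.6667) = 0.9960;  e^(−rT) = e^(−0.049·0.6667) = 0.9679
P = 432·0.9679·N(0.10) − 436·0.9960·N(-0.29) = 432·0.9679·0.5398 − 436·0.9960·0.3859 = 225.7081 − 167.5794 = 58.1287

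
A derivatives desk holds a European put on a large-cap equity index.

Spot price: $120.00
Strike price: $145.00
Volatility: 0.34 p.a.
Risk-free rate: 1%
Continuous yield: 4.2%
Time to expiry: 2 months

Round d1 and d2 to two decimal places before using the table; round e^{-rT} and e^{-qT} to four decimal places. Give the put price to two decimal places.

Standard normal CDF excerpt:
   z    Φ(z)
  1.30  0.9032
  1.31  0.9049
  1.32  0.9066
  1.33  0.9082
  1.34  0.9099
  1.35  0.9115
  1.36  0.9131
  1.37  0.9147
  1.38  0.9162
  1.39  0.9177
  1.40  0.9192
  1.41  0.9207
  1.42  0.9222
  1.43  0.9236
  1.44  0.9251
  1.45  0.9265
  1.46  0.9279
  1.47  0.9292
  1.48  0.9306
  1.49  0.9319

$26.28

T = 0.1667;  σ√T = 0.1388
d₁ = [ln(120/145) + (0.01 − 0.042 + ½·0.34²)·0.1667] / (σ√T) = (-0.1892 + 0.0043) / 0.1388 = -1.3324 ≈ -1.33
d₂ = -1.3324 − 0.1388 = -1.4712 ≈ -1.47
exp(−qT) = exp(−0.042·0.1667) = 0.9930;  exp(−rT) = exp(−0.01·0.1667) = 0.9983
N(−d₂) = N(1.47) = 0.9292;  N(−d₁) = N(1.33) = 0.9082
P = 145·0.9983·0.9292 − 120·0.9930·0.9082 = 134.5050 − 108.2211 = 26.2838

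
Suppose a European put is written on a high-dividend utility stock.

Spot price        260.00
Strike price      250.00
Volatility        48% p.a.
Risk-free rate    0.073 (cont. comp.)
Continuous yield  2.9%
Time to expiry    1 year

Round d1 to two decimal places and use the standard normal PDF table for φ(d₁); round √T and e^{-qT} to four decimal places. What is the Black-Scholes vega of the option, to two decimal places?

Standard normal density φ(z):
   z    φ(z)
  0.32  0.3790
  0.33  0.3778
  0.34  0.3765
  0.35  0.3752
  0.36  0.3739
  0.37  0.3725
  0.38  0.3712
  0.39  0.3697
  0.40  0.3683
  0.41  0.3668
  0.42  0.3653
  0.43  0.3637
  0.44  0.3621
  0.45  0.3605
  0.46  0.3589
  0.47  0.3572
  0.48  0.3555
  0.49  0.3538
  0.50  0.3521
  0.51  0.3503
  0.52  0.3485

T = 1;  σ√T = 0.4800
d₁ = [ln(260/250) + (0.073 − 0.029 + 0.48²/2)·1] / 0.4800 = [0.0392 + 0.1592] / 0.4800 = 0.4134 which rounds to 0.41
√T = √1 = 1.0000
φ(d₁) = φ(0.41) = 0.3668
e^(−qT) = e^(−0.029·1) = 0.9714
vega = S·e^(−qT)·φ(d₁)·√T = 260·0.9714·0.3668·1.0000 = 92.6405
(The call has the same vega.)

92.64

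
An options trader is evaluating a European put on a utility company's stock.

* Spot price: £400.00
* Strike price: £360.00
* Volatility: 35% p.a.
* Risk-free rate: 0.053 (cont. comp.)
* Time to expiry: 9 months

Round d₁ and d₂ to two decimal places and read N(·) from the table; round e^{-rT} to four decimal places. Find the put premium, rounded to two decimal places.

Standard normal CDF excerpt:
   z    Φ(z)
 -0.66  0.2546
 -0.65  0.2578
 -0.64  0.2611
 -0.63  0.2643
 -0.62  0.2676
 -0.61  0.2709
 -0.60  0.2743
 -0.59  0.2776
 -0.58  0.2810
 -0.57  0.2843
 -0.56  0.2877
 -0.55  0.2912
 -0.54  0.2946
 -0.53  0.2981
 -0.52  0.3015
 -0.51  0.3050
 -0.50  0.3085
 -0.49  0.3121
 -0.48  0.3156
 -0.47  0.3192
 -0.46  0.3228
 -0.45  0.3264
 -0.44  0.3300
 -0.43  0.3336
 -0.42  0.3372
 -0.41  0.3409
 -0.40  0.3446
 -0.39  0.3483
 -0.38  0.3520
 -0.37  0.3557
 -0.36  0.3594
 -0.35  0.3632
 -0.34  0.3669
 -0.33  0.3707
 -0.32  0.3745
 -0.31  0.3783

T = 0.75;  σ√T = 0.3031
d₁ = [ln(400/360) + (0.053 + 0.35²/2)·0.75] / 0.3031 = [0.1054 + 0.0857] / 0.3031 = 0.6303 which rounds to 0.63
d₂ = d₁ − σ√T = 0.6303 − 0.3031 = 0.3272 which rounds to 0.33
exp(−rT) = exp(−0.053·0.75) = 0.9610
N(−d₂) = N(-0.33) = 0.3707;  N(−d₁) = N(-0.63) = 0.2643
P = 360·0.9610·0.3707 − 400·0.2643 = 128.2474 − 105.7200 = 22.5274

£22.53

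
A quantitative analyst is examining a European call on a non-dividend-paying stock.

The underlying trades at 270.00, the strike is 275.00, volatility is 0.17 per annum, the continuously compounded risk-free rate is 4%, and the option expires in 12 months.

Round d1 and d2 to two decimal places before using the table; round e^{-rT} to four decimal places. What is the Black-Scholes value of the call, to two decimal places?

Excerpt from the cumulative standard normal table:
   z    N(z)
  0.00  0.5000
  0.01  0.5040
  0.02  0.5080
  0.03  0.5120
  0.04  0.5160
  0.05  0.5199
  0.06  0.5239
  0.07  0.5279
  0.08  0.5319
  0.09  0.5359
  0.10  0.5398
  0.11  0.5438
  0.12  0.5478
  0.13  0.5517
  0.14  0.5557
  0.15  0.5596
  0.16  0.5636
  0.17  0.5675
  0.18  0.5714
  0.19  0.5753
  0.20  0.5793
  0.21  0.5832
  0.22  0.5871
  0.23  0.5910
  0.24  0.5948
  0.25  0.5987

T = 1;  σ√T = 0.1700
d₁ = [ln(270/275) + (0.04 + 0.17²/2)·1] / 0.1700 = [-0.0183 + 0.0545] / 0.1700 = 0.2124 → 0.21
d₂ = d₁ − σ√T = 0.2124 − 0.1700 = 0.0424 → 0.04
exp(−rT) = exp(−0.04·1) = 0.9608
N(d₁) = N(0.21) = 0.5832;  N(d₂) = N(0.04) = 0.5160
C = 270·0.5832 − 275·0.9608·0.5160 = 157.4640 − 136.3375 = 21.1265

21.13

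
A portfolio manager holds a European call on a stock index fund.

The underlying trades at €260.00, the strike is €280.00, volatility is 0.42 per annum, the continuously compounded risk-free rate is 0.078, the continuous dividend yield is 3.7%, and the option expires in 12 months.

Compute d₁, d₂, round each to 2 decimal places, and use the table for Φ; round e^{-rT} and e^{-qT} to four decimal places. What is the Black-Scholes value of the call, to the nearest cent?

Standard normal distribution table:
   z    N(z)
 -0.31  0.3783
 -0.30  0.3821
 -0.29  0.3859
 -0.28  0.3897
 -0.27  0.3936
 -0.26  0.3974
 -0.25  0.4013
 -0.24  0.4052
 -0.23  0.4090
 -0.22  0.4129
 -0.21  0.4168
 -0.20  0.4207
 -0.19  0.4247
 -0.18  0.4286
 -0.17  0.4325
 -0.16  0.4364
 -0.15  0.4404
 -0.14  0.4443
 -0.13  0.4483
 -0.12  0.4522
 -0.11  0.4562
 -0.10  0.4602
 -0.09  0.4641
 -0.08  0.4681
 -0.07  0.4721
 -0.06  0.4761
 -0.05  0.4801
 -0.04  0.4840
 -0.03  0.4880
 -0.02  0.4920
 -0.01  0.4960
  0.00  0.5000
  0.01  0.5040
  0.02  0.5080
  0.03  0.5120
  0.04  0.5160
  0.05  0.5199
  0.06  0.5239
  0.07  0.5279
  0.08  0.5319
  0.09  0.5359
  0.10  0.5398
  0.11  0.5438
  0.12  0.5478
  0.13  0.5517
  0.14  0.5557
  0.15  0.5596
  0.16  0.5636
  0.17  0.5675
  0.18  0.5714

σ√T = 0.42 × 1.0000 = 0.4200
d₁ = [ln(260/280) + (0.078 − 0.037 + 0.42²/2)·1] / 0.4200 = [-0.0741 + 0.1292] / 0.4200 = 0.1312 which rounds to 0.13
d₂ = d₁ − σ√T = 0.1312 − 0.4200 = -0.2888 which rounds to -0.29
exp(−qT) = exp(−0.037·1) = 0.9637;  exp(−rT) = exp(−0.078·1) = 0.9250
N(d₁) = N(0.13) = 0.5517;  N(d₂) = N(-0.29) = 0.3859
C = 260·0.9637·0.5517 − 280·0.9250·0.3859 = 138.2351 − 99.9481 = 38.2870

€38.29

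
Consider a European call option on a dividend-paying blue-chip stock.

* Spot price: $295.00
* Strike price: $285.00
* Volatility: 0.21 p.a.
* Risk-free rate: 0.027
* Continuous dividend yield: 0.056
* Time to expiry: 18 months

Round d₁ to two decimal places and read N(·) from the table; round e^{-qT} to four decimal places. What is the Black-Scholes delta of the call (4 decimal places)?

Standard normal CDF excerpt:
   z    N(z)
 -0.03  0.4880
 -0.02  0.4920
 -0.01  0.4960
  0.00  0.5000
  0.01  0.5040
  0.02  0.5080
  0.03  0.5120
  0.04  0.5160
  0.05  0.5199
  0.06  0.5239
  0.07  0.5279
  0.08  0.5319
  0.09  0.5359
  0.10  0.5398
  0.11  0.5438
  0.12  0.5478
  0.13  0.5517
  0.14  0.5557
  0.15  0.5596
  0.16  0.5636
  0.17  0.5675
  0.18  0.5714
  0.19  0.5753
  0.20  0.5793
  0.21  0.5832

T = 1.5;  σ√T = 0.2572
ln(S/K) + (r − q + σ²/2)T = ln(295/285) + (0.027 − 0.056 + 0.21²/2)·1.5 = 0.0345 − 0.0104 = 0.0241
d₁ = 0.0241 / 0.2572 = 0.0936 ≈ 0.09
N(d₁) = N(0.09) = 0.5359
Δ_call = e^(−qT)·N(d₁) = 0.9194·0.5359 = 0.4927

0.4927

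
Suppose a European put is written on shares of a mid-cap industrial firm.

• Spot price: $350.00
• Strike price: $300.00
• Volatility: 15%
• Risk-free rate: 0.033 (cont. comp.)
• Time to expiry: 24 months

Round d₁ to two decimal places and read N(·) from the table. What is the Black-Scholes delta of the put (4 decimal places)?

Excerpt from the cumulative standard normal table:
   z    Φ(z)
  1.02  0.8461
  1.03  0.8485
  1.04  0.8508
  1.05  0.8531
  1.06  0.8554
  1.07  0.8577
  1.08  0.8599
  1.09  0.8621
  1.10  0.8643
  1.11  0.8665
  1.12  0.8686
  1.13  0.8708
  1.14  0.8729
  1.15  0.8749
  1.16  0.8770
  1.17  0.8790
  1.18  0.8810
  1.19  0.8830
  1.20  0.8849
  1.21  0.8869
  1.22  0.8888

σ√T = 0.15·√2 = 0.2121
d₁ = [ln(350/300) + (0.033 + 0.15²/2)·2] / 0.2121 = [0.1542 + 0.0885] / 0.2121 = 1.1439 which rounds to 1.14
N(d₁) = N(1.14) = 0.8729
Δ_put = N(d₁) − 1 = 0.8729 − 1 = -0.1271

-0.1271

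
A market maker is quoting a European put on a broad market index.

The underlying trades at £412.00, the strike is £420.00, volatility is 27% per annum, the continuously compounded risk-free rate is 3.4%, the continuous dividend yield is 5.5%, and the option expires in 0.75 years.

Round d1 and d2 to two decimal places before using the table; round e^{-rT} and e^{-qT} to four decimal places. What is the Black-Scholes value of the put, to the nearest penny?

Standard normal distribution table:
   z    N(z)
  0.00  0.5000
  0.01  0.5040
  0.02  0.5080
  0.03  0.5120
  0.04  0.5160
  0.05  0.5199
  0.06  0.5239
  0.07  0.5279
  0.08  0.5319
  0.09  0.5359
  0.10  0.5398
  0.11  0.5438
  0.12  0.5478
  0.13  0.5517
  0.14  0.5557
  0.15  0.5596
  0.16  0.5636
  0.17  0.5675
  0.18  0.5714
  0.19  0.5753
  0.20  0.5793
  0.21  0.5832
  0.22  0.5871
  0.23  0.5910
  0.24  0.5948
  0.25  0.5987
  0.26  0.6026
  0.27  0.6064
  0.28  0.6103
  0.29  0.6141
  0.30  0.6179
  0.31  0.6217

σ√T = 0.27·√0.75 = 0.2338
d₁ = [ln(412/420) + (0.034 − 0.055 + ½·0.27²)·0.75] / (σ√T) = (-0.0192 + 0.0116) / 0.2338 = -0.0327 which rounds to -0.03
d₂ = -0.0327 − 0.2338 = -0.2665 which rounds to -0.27
exp(−qT) = exp(−0.055·0.75) = 0.9596;  exp(−rT) = exp(−0.034·0.75) = 0.9748
P = 420·0.9748·N(0.27) − 412·0.9596·N(0.03) = 420·0.9748·0.6064 − 412·0.9596·0.5120 = 248.2699 − 202.4219 = 45.8480

£45.85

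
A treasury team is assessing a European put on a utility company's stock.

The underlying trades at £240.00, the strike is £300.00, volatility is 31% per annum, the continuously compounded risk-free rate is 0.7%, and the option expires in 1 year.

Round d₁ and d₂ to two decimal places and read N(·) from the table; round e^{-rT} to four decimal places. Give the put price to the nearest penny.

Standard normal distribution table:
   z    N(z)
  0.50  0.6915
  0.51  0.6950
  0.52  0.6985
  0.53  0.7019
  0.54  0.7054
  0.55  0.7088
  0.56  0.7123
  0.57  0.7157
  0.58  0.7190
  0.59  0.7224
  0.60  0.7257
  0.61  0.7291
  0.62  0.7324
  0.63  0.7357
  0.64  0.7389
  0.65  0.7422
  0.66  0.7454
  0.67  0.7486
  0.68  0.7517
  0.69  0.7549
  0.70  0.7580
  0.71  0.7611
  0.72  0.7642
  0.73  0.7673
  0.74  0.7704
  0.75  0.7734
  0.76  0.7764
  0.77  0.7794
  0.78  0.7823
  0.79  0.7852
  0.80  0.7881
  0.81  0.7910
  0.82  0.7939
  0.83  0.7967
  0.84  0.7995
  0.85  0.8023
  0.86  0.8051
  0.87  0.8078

£69.71

T = 1;  σ√T = 0.3100
d₁ = [ln(240/300) + (0.007 + ½·0.31²)·1] / (σ√T) = (-0.2231 + 0.0551) / 0.3100 = -0.5422 which rounds to -0.54
d₂ = -0.5422 − 0.3100 = -0.8522 which rounds to -0.85
exp(−rT) = exp(−0.007·1) = 0.9930
N(−d₂) = N(0.85) = 0.8023;  N(−d₁) = N(0.54) = 0.7054
P = 300·0.9930·0.8023 − 240·0.7054 = 239.0052 − 169.2960 = 69.7092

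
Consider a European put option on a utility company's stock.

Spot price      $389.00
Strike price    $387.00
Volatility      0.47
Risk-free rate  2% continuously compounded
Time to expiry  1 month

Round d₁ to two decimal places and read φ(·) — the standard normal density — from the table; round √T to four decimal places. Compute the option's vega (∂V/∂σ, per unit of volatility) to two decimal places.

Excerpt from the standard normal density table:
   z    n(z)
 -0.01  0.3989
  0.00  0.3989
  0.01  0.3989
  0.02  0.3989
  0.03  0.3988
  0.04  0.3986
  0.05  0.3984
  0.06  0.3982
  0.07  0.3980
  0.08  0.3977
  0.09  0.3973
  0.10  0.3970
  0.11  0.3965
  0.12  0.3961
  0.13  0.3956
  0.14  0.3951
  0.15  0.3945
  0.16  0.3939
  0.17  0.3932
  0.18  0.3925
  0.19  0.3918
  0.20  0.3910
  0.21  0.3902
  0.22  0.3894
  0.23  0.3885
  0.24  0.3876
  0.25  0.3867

T = 0.08333;  σ√T = 0.1357
d₁ = [ln(389/387) + (0.02 + 0.47²/2)·0.08333] / 0.1357 = [0.0052 + 0.0109] / 0.1357 = 0.1181 → 0.12
√T = √0.08333 = 0.2887
φ(d₁) = φ(0.12) = 0.3961
vega = S·φ(d₁)·√T = 389·0.3961·0.2887 = 44.4837

44.48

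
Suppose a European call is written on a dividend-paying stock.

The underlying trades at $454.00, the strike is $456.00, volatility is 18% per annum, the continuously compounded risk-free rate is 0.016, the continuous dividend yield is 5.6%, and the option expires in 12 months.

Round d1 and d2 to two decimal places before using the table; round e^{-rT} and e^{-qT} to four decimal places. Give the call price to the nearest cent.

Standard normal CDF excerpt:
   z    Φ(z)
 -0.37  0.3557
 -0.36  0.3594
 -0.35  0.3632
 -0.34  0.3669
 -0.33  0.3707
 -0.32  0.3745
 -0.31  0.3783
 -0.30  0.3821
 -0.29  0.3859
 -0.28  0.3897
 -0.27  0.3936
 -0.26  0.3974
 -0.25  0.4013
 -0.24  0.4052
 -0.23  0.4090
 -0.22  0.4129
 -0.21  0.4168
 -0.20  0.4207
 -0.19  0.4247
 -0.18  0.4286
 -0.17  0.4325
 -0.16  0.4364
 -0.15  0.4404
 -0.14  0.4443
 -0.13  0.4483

σ√T = 0.18·√1 = 0.1800
d₁ = [ln(454/456) + (0.016 − 0.056 + 0.18²/2)·1] / 0.1800 = [-0.0044 − 0.0238] / 0.1800 = -0.1566 which rounds to -0.16
d₂ = d₁ − σ√T = -0.1566 − 0.1800 = -0.3366 which rounds to -0.34
exp(−qT) = exp(−0.056·1) = 0.9455;  exp(−rT) = exp(−0.016·1) = 0.9841
C = 454·0.9455·N(-0.16) − 456·0.9841·N(-0.34) = 454·0.9455·0.4364 − 456·0.9841·0.3669 = 187.3278 − 164.6462 = 22.6815

$22.68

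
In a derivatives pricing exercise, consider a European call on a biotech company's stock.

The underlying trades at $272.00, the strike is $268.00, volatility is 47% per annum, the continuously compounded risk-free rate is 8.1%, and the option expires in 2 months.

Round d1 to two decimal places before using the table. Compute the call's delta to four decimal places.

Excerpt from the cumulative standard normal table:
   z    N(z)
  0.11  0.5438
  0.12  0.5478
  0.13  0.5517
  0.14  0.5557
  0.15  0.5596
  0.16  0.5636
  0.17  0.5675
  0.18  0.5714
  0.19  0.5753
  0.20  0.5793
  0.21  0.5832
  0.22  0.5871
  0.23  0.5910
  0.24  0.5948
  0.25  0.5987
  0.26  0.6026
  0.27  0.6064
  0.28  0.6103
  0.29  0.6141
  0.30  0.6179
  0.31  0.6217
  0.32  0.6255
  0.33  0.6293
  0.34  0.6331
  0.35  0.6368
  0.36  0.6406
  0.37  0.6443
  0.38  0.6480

σ√T = 0.47 × 0.4082 = 0.1919
d₁ = [ln(272/268) + (0.081 + 0.47²/2)·0.1667] / 0.1919 = [0.0148 + 0.0319] / 0.1919 = 0.2435 → 0.24
N(d₁) = N(0.24) = 0.5948
Δ_call = N(d₁) = 0.5948

0.5948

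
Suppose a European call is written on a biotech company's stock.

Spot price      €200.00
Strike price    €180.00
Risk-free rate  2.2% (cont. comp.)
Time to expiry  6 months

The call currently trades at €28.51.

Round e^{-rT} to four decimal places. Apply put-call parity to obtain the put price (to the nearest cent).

e^(−rT) = e^(−0.022·0.5) = 0.9891
Put-call parity: C − P = S − K·e^(−rT) = 200 − 180·0.9891 = 200 − 178.0380 = 21.9620
P = C − (C − P) = 28.51 − (21.9620) = 6.5480

€6.55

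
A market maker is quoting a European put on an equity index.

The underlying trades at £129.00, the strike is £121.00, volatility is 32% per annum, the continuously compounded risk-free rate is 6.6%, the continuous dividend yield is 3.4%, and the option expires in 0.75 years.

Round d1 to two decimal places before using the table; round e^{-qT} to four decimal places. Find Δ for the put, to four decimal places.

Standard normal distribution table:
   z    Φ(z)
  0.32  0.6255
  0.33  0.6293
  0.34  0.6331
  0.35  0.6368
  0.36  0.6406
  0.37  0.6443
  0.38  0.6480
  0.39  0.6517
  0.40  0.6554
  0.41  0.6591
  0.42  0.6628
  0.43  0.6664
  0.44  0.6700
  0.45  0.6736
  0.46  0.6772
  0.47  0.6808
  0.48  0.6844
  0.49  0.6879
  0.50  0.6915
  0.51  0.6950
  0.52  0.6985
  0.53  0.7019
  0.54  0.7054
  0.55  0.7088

σ√T = 0.32·√0.75 = 0.2771
ln(S/K) + (r − q + σ²/2)T = ln(129/121) + (0.066 − 0.034 + 0.32²/2)·0.75 = 0.0640 + 0.0624 = 0.1264
d₁ = 0.1264 / 0.2771 = 0.4562 which rounds to 0.46
N(d₁) = N(0.46) = 0.6772
Δ_put = e^(−qT)·(N(d₁) − 1) = 0.9748·(0.6772 − 1) = -0.3147

-0.3147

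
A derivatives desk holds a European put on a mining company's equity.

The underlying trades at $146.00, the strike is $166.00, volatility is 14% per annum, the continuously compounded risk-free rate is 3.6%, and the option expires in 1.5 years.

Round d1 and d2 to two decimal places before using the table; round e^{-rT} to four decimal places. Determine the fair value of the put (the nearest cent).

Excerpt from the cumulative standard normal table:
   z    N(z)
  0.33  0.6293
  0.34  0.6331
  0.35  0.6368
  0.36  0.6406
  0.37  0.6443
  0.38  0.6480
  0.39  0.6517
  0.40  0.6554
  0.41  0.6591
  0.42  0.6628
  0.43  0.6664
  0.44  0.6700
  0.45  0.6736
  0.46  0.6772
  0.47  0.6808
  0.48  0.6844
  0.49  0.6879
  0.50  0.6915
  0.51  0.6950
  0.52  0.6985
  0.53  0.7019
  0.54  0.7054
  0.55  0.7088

$16.88

σ√T = 0.14 × 1.2247 = 0.1715
ln(S/K) + (r + σ²/2)T = ln(146/166) + (0.036 + 0.14²/2)·1.5 = -0.1284 + 0.0687 = -0.0597
d₁ = -0.0597 / 0.1715 = -0.3481 → -0.35
d₂ = d₁ − σ√T = -0.3481 − 0.1715 = -0.5195 → -0.52
exp(−rT) = exp(−0.036·1.5) = 0.9474
P = 166·0.9474·N(0.52) − 146·N(0.35) = 166·0.9474·0.6985 − 146·0.6368 = 109.8520 − 92.9728 = 16.8792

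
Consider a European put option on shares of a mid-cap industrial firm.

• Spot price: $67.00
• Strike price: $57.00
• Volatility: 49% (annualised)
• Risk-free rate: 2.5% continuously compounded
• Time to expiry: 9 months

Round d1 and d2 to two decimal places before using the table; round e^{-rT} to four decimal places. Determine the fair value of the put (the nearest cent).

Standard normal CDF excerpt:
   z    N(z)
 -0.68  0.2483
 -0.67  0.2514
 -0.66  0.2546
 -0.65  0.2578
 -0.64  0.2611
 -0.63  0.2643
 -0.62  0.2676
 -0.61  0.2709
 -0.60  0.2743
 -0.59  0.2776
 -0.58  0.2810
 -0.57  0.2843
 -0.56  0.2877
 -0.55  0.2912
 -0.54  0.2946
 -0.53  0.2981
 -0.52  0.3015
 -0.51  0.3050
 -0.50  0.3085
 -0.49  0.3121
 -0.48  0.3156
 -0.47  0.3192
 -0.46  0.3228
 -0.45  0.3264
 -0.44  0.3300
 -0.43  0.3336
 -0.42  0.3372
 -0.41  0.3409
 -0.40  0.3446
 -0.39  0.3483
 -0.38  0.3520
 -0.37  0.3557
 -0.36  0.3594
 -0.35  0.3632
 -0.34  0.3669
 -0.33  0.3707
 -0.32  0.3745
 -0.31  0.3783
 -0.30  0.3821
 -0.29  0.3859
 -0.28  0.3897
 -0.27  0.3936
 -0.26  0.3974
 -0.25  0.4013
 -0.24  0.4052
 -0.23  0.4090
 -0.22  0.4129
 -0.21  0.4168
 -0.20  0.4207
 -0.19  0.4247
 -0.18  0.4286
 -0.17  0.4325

σ√T = 0.49 × 0.8660 = 0.4244
d₁ = [ln(67/57) + (0.025 + ½·0.49²)·0.75] / (σ√T) = (0.1616 + 0.1088) / 0.4244 = 0.6373 ⇒ 0.64
d₂ = 0.6373 − 0.4244 = 0.2129 ⇒ 0.21
exp(−rT) = exp(−0.025·0.75) = 0.9814
N(−d₂) = N(-0.21) = 0.4168;  N(−d₁) = N(-0.64) = 0.2611
P = 57·0.9814·0.4168 − 67·0.2611 = 23.3157 − 17.4937 = 5.8220

$5.82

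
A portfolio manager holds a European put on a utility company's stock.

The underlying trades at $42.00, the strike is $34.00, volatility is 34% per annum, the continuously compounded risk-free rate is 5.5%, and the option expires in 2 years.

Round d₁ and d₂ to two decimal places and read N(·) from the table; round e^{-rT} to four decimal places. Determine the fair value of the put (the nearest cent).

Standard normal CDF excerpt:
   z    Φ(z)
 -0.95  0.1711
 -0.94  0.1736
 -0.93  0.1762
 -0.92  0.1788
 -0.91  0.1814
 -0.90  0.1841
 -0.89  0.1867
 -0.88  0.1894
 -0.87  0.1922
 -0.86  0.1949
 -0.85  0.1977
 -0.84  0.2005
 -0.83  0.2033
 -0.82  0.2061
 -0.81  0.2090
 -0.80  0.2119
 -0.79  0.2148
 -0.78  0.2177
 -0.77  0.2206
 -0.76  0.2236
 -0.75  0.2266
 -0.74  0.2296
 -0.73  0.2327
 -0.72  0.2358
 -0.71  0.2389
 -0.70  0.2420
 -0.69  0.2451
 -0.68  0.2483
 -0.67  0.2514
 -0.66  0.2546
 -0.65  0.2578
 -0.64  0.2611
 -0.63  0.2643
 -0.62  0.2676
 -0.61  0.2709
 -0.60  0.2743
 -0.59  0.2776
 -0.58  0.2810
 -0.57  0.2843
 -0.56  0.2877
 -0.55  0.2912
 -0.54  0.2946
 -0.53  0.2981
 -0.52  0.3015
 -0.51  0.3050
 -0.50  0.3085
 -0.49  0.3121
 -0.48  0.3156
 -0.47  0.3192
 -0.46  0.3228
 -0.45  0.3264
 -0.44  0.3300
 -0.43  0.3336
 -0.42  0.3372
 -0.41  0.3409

σ√T = 0.34 × 1.4142 = 0.4808
d₁ = [ln(42/34) + (0.055 + 0.34²/2)·2] / 0.4808 = [0.2113 + 0.2256] / 0.4808 = 0.9087 ⇒ 0.91
d₂ = d₁ − σ√T = 0.9087 − 0.4808 = 0.4278 ⇒ 0.43
e^(−rT) = e^(−0.055·2) = 0.8958
P = 34·0.8958·N(-0.43) − 42·N(-0.91) = 34·0.8958·0.3336 − 42·0.1814 = 10.1605 − 7.6188 = 2.5417

$2.54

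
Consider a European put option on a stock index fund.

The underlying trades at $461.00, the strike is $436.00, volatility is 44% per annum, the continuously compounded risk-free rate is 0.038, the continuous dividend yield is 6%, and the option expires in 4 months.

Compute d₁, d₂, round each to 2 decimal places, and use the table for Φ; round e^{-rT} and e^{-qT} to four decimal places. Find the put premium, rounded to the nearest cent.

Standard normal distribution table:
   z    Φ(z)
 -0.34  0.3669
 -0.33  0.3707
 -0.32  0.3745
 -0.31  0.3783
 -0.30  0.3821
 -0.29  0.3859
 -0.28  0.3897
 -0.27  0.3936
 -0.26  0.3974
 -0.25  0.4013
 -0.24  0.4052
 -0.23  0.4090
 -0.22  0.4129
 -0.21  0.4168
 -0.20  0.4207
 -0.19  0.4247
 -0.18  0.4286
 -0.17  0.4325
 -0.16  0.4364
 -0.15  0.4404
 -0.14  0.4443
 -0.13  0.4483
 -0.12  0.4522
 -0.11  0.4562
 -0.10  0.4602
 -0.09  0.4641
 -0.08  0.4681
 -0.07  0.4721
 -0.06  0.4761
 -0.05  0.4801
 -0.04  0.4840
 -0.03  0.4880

$35.74

T = 0.3333;  σ√T = 0.2540
d₁ = [ln(461/436) + (0.038 − 0.06 + ½·0.44²)·0.3333] / (σ√T) = (0.0558 + 0.0249) / 0.2540 = 0.3176 ≈ 0.32
d₂ = 0.3176 − 0.2540 = 0.0636 ≈ 0.06
exp(−qT) = exp(−0.06·0.3333) = 0.9802;  exp(−rT) = exp(−0.038·0.3333) = 0.9874
N(−d₂) = N(-0.06) = 0.4761;  N(−d₁) = N(-0.32) = 0.3745
P = 436·0.9874·0.4761 − 461·0.9802·0.3745 = 204.9641 − 169.2261 = 35.7380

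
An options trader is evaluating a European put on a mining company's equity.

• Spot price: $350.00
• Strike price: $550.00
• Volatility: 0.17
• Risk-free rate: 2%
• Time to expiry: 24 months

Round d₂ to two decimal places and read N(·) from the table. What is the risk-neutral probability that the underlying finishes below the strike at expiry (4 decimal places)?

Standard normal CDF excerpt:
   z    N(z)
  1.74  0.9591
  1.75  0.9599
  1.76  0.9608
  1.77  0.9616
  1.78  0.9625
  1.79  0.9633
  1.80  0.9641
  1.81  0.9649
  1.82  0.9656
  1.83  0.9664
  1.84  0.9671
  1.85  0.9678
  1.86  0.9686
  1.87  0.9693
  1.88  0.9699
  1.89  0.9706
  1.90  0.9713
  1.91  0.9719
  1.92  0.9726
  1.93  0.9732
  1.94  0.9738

0.9664

T = 2;  σ√T = 0.2404
d₁ = [ln(350/550) + (0.02 + 0.17²/2)·2] / 0.2404 = [-0.4520 + 0.0689] / 0.2404 = -1.5934 ⇒ -1.59
d₂ = d₁ − σ√T = -1.5934 − 0.2404 = -1.8338 ⇒ -1.83
Pr(exercise) under Q = N(−d₂) = N(1.83) = 0.9664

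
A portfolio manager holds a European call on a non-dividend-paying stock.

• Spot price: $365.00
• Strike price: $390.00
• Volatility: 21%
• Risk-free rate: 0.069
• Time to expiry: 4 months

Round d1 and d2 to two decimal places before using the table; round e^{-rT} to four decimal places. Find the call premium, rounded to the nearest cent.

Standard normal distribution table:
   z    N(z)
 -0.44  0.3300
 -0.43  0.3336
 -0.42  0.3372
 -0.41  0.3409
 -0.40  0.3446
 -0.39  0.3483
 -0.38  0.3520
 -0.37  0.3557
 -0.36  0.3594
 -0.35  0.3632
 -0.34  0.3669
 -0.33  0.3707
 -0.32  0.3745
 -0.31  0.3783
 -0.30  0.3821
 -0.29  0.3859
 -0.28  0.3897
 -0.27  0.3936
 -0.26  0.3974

$10.94

σ√T = 0.21 × 0.5774 = 0.1212
ln(S/K) + (r + σ²/2)T = ln(365/390) + (0.069 + 0.21²/2)·0.3333 = -0.0662 + 0.0304 = -0.0359
d₁ = -0.0359 / 0.1212 = -0.2961 ≈ -0.30
d₂ = d₁ − σ√T = -0.2961 − 0.1212 = -0.4173 ≈ -0.42
exp(−rT) = exp(−0.069·0.3333) = 0.9773
C = 365·N(-0.30) − 390·0.9773·N(-0.42) = 365·0.3821 − 390·0.9773·0.3372 = 139.4665 − 128.5228 = 10.9437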